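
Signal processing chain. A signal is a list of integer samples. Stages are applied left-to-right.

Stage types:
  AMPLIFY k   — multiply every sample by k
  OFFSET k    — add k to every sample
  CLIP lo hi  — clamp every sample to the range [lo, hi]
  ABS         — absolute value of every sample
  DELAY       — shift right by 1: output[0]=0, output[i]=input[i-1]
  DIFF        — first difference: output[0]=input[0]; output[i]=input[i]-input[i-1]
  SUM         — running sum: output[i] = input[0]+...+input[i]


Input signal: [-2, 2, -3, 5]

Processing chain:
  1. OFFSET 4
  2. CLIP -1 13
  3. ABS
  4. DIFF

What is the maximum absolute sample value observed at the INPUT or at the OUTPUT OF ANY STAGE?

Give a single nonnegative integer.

Answer: 9

Derivation:
Input: [-2, 2, -3, 5] (max |s|=5)
Stage 1 (OFFSET 4): -2+4=2, 2+4=6, -3+4=1, 5+4=9 -> [2, 6, 1, 9] (max |s|=9)
Stage 2 (CLIP -1 13): clip(2,-1,13)=2, clip(6,-1,13)=6, clip(1,-1,13)=1, clip(9,-1,13)=9 -> [2, 6, 1, 9] (max |s|=9)
Stage 3 (ABS): |2|=2, |6|=6, |1|=1, |9|=9 -> [2, 6, 1, 9] (max |s|=9)
Stage 4 (DIFF): s[0]=2, 6-2=4, 1-6=-5, 9-1=8 -> [2, 4, -5, 8] (max |s|=8)
Overall max amplitude: 9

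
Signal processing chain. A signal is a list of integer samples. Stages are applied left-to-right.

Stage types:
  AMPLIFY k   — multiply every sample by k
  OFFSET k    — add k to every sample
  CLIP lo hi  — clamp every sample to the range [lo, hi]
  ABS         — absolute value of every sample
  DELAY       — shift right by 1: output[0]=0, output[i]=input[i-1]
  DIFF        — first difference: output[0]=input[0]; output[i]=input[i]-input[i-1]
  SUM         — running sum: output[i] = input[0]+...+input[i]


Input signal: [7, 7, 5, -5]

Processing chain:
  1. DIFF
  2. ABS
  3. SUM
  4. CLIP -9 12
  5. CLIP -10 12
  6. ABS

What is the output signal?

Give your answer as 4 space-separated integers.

Answer: 7 7 9 12

Derivation:
Input: [7, 7, 5, -5]
Stage 1 (DIFF): s[0]=7, 7-7=0, 5-7=-2, -5-5=-10 -> [7, 0, -2, -10]
Stage 2 (ABS): |7|=7, |0|=0, |-2|=2, |-10|=10 -> [7, 0, 2, 10]
Stage 3 (SUM): sum[0..0]=7, sum[0..1]=7, sum[0..2]=9, sum[0..3]=19 -> [7, 7, 9, 19]
Stage 4 (CLIP -9 12): clip(7,-9,12)=7, clip(7,-9,12)=7, clip(9,-9,12)=9, clip(19,-9,12)=12 -> [7, 7, 9, 12]
Stage 5 (CLIP -10 12): clip(7,-10,12)=7, clip(7,-10,12)=7, clip(9,-10,12)=9, clip(12,-10,12)=12 -> [7, 7, 9, 12]
Stage 6 (ABS): |7|=7, |7|=7, |9|=9, |12|=12 -> [7, 7, 9, 12]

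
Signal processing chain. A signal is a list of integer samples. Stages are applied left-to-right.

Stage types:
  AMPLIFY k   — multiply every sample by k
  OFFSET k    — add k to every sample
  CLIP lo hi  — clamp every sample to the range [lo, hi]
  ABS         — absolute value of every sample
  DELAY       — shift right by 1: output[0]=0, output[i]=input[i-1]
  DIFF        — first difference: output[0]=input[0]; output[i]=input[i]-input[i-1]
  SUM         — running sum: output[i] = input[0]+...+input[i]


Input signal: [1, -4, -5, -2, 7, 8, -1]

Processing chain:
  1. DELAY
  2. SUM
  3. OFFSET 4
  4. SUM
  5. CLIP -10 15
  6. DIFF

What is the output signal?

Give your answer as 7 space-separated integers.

Input: [1, -4, -5, -2, 7, 8, -1]
Stage 1 (DELAY): [0, 1, -4, -5, -2, 7, 8] = [0, 1, -4, -5, -2, 7, 8] -> [0, 1, -4, -5, -2, 7, 8]
Stage 2 (SUM): sum[0..0]=0, sum[0..1]=1, sum[0..2]=-3, sum[0..3]=-8, sum[0..4]=-10, sum[0..5]=-3, sum[0..6]=5 -> [0, 1, -3, -8, -10, -3, 5]
Stage 3 (OFFSET 4): 0+4=4, 1+4=5, -3+4=1, -8+4=-4, -10+4=-6, -3+4=1, 5+4=9 -> [4, 5, 1, -4, -6, 1, 9]
Stage 4 (SUM): sum[0..0]=4, sum[0..1]=9, sum[0..2]=10, sum[0..3]=6, sum[0..4]=0, sum[0..5]=1, sum[0..6]=10 -> [4, 9, 10, 6, 0, 1, 10]
Stage 5 (CLIP -10 15): clip(4,-10,15)=4, clip(9,-10,15)=9, clip(10,-10,15)=10, clip(6,-10,15)=6, clip(0,-10,15)=0, clip(1,-10,15)=1, clip(10,-10,15)=10 -> [4, 9, 10, 6, 0, 1, 10]
Stage 6 (DIFF): s[0]=4, 9-4=5, 10-9=1, 6-10=-4, 0-6=-6, 1-0=1, 10-1=9 -> [4, 5, 1, -4, -6, 1, 9]

Answer: 4 5 1 -4 -6 1 9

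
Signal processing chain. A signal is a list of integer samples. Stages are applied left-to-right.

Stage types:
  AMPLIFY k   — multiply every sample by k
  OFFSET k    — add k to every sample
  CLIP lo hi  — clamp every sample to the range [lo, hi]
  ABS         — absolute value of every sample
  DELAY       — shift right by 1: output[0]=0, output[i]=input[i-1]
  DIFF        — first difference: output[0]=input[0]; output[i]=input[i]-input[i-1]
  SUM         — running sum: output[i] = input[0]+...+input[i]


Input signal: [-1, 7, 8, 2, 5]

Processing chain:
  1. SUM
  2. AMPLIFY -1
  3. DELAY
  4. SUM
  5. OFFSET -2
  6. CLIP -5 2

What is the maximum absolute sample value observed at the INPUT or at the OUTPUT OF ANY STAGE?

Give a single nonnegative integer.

Answer: 37

Derivation:
Input: [-1, 7, 8, 2, 5] (max |s|=8)
Stage 1 (SUM): sum[0..0]=-1, sum[0..1]=6, sum[0..2]=14, sum[0..3]=16, sum[0..4]=21 -> [-1, 6, 14, 16, 21] (max |s|=21)
Stage 2 (AMPLIFY -1): -1*-1=1, 6*-1=-6, 14*-1=-14, 16*-1=-16, 21*-1=-21 -> [1, -6, -14, -16, -21] (max |s|=21)
Stage 3 (DELAY): [0, 1, -6, -14, -16] = [0, 1, -6, -14, -16] -> [0, 1, -6, -14, -16] (max |s|=16)
Stage 4 (SUM): sum[0..0]=0, sum[0..1]=1, sum[0..2]=-5, sum[0..3]=-19, sum[0..4]=-35 -> [0, 1, -5, -19, -35] (max |s|=35)
Stage 5 (OFFSET -2): 0+-2=-2, 1+-2=-1, -5+-2=-7, -19+-2=-21, -35+-2=-37 -> [-2, -1, -7, -21, -37] (max |s|=37)
Stage 6 (CLIP -5 2): clip(-2,-5,2)=-2, clip(-1,-5,2)=-1, clip(-7,-5,2)=-5, clip(-21,-5,2)=-5, clip(-37,-5,2)=-5 -> [-2, -1, -5, -5, -5] (max |s|=5)
Overall max amplitude: 37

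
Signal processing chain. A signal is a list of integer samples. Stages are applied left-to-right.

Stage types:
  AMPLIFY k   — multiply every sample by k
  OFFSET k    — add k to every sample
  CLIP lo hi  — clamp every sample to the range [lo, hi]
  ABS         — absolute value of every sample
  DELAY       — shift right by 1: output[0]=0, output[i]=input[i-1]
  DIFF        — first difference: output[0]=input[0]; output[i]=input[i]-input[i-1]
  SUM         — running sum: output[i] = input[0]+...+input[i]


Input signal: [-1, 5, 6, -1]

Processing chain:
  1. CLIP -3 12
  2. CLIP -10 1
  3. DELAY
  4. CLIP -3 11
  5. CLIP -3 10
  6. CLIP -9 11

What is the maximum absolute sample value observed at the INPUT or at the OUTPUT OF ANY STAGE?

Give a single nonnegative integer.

Input: [-1, 5, 6, -1] (max |s|=6)
Stage 1 (CLIP -3 12): clip(-1,-3,12)=-1, clip(5,-3,12)=5, clip(6,-3,12)=6, clip(-1,-3,12)=-1 -> [-1, 5, 6, -1] (max |s|=6)
Stage 2 (CLIP -10 1): clip(-1,-10,1)=-1, clip(5,-10,1)=1, clip(6,-10,1)=1, clip(-1,-10,1)=-1 -> [-1, 1, 1, -1] (max |s|=1)
Stage 3 (DELAY): [0, -1, 1, 1] = [0, -1, 1, 1] -> [0, -1, 1, 1] (max |s|=1)
Stage 4 (CLIP -3 11): clip(0,-3,11)=0, clip(-1,-3,11)=-1, clip(1,-3,11)=1, clip(1,-3,11)=1 -> [0, -1, 1, 1] (max |s|=1)
Stage 5 (CLIP -3 10): clip(0,-3,10)=0, clip(-1,-3,10)=-1, clip(1,-3,10)=1, clip(1,-3,10)=1 -> [0, -1, 1, 1] (max |s|=1)
Stage 6 (CLIP -9 11): clip(0,-9,11)=0, clip(-1,-9,11)=-1, clip(1,-9,11)=1, clip(1,-9,11)=1 -> [0, -1, 1, 1] (max |s|=1)
Overall max amplitude: 6

Answer: 6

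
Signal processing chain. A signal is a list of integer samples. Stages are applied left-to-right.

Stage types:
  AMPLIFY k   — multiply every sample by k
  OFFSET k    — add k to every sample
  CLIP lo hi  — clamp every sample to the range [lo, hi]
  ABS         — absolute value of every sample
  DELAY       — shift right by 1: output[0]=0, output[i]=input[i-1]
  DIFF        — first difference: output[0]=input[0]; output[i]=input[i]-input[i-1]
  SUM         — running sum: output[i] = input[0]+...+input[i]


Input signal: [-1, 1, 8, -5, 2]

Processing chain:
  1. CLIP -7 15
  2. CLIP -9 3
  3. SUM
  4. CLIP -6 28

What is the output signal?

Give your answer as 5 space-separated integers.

Input: [-1, 1, 8, -5, 2]
Stage 1 (CLIP -7 15): clip(-1,-7,15)=-1, clip(1,-7,15)=1, clip(8,-7,15)=8, clip(-5,-7,15)=-5, clip(2,-7,15)=2 -> [-1, 1, 8, -5, 2]
Stage 2 (CLIP -9 3): clip(-1,-9,3)=-1, clip(1,-9,3)=1, clip(8,-9,3)=3, clip(-5,-9,3)=-5, clip(2,-9,3)=2 -> [-1, 1, 3, -5, 2]
Stage 3 (SUM): sum[0..0]=-1, sum[0..1]=0, sum[0..2]=3, sum[0..3]=-2, sum[0..4]=0 -> [-1, 0, 3, -2, 0]
Stage 4 (CLIP -6 28): clip(-1,-6,28)=-1, clip(0,-6,28)=0, clip(3,-6,28)=3, clip(-2,-6,28)=-2, clip(0,-6,28)=0 -> [-1, 0, 3, -2, 0]

Answer: -1 0 3 -2 0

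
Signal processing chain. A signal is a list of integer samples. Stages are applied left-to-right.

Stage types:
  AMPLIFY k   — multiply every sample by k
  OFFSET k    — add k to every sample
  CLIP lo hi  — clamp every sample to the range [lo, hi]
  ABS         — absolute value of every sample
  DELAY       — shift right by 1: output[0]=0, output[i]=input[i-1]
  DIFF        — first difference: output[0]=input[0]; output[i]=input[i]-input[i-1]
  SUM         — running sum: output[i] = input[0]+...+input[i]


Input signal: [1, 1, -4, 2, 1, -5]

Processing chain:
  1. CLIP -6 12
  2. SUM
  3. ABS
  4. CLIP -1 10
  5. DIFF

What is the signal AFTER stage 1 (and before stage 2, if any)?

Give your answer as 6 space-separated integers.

Input: [1, 1, -4, 2, 1, -5]
Stage 1 (CLIP -6 12): clip(1,-6,12)=1, clip(1,-6,12)=1, clip(-4,-6,12)=-4, clip(2,-6,12)=2, clip(1,-6,12)=1, clip(-5,-6,12)=-5 -> [1, 1, -4, 2, 1, -5]

Answer: 1 1 -4 2 1 -5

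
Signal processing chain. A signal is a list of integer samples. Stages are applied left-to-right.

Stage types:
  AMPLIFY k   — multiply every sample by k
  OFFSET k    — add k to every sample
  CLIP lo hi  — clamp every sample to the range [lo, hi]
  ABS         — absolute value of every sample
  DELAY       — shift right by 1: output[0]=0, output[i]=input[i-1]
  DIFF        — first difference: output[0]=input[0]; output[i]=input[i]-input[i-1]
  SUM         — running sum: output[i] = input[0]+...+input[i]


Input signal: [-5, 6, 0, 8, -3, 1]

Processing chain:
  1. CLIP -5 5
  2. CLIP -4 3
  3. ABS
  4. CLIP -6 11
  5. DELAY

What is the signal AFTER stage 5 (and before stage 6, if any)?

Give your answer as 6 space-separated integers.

Answer: 0 4 3 0 3 3

Derivation:
Input: [-5, 6, 0, 8, -3, 1]
Stage 1 (CLIP -5 5): clip(-5,-5,5)=-5, clip(6,-5,5)=5, clip(0,-5,5)=0, clip(8,-5,5)=5, clip(-3,-5,5)=-3, clip(1,-5,5)=1 -> [-5, 5, 0, 5, -3, 1]
Stage 2 (CLIP -4 3): clip(-5,-4,3)=-4, clip(5,-4,3)=3, clip(0,-4,3)=0, clip(5,-4,3)=3, clip(-3,-4,3)=-3, clip(1,-4,3)=1 -> [-4, 3, 0, 3, -3, 1]
Stage 3 (ABS): |-4|=4, |3|=3, |0|=0, |3|=3, |-3|=3, |1|=1 -> [4, 3, 0, 3, 3, 1]
Stage 4 (CLIP -6 11): clip(4,-6,11)=4, clip(3,-6,11)=3, clip(0,-6,11)=0, clip(3,-6,11)=3, clip(3,-6,11)=3, clip(1,-6,11)=1 -> [4, 3, 0, 3, 3, 1]
Stage 5 (DELAY): [0, 4, 3, 0, 3, 3] = [0, 4, 3, 0, 3, 3] -> [0, 4, 3, 0, 3, 3]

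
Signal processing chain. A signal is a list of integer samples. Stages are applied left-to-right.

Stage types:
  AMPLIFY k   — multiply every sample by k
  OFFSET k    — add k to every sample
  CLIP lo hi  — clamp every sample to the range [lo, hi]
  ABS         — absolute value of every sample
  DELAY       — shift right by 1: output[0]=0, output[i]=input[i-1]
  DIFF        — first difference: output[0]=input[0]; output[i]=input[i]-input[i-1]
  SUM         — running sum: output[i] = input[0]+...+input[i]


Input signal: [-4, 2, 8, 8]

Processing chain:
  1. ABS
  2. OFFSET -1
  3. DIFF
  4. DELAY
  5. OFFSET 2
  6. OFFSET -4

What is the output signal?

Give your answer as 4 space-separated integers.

Answer: -2 1 -4 4

Derivation:
Input: [-4, 2, 8, 8]
Stage 1 (ABS): |-4|=4, |2|=2, |8|=8, |8|=8 -> [4, 2, 8, 8]
Stage 2 (OFFSET -1): 4+-1=3, 2+-1=1, 8+-1=7, 8+-1=7 -> [3, 1, 7, 7]
Stage 3 (DIFF): s[0]=3, 1-3=-2, 7-1=6, 7-7=0 -> [3, -2, 6, 0]
Stage 4 (DELAY): [0, 3, -2, 6] = [0, 3, -2, 6] -> [0, 3, -2, 6]
Stage 5 (OFFSET 2): 0+2=2, 3+2=5, -2+2=0, 6+2=8 -> [2, 5, 0, 8]
Stage 6 (OFFSET -4): 2+-4=-2, 5+-4=1, 0+-4=-4, 8+-4=4 -> [-2, 1, -4, 4]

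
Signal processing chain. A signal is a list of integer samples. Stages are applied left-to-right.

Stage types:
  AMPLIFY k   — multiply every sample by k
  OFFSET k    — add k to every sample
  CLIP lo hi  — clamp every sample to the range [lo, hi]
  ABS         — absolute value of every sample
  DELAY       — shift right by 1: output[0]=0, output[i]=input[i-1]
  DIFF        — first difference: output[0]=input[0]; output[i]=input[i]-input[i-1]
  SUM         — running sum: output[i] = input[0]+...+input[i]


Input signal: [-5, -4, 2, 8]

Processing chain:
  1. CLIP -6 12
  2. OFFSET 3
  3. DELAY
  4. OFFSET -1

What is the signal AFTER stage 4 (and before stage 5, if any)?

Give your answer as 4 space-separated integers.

Input: [-5, -4, 2, 8]
Stage 1 (CLIP -6 12): clip(-5,-6,12)=-5, clip(-4,-6,12)=-4, clip(2,-6,12)=2, clip(8,-6,12)=8 -> [-5, -4, 2, 8]
Stage 2 (OFFSET 3): -5+3=-2, -4+3=-1, 2+3=5, 8+3=11 -> [-2, -1, 5, 11]
Stage 3 (DELAY): [0, -2, -1, 5] = [0, -2, -1, 5] -> [0, -2, -1, 5]
Stage 4 (OFFSET -1): 0+-1=-1, -2+-1=-3, -1+-1=-2, 5+-1=4 -> [-1, -3, -2, 4]

Answer: -1 -3 -2 4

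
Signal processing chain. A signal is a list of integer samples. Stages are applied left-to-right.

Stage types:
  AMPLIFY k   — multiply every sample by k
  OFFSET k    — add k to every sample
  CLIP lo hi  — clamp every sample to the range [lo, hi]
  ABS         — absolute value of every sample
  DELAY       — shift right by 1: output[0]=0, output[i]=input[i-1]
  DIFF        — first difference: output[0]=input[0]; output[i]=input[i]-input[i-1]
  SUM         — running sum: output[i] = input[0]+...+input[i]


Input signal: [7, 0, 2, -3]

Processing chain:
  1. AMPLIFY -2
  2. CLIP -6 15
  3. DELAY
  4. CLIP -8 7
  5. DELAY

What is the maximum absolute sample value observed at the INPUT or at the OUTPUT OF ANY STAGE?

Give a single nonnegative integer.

Input: [7, 0, 2, -3] (max |s|=7)
Stage 1 (AMPLIFY -2): 7*-2=-14, 0*-2=0, 2*-2=-4, -3*-2=6 -> [-14, 0, -4, 6] (max |s|=14)
Stage 2 (CLIP -6 15): clip(-14,-6,15)=-6, clip(0,-6,15)=0, clip(-4,-6,15)=-4, clip(6,-6,15)=6 -> [-6, 0, -4, 6] (max |s|=6)
Stage 3 (DELAY): [0, -6, 0, -4] = [0, -6, 0, -4] -> [0, -6, 0, -4] (max |s|=6)
Stage 4 (CLIP -8 7): clip(0,-8,7)=0, clip(-6,-8,7)=-6, clip(0,-8,7)=0, clip(-4,-8,7)=-4 -> [0, -6, 0, -4] (max |s|=6)
Stage 5 (DELAY): [0, 0, -6, 0] = [0, 0, -6, 0] -> [0, 0, -6, 0] (max |s|=6)
Overall max amplitude: 14

Answer: 14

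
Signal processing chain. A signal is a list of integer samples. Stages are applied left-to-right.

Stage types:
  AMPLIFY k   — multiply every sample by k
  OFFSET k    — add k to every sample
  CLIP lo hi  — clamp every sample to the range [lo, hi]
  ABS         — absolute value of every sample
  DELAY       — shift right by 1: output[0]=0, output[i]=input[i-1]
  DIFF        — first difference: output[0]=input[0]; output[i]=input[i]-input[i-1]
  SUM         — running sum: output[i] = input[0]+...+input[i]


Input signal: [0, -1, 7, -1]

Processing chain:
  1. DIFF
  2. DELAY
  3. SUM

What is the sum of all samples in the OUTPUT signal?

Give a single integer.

Input: [0, -1, 7, -1]
Stage 1 (DIFF): s[0]=0, -1-0=-1, 7--1=8, -1-7=-8 -> [0, -1, 8, -8]
Stage 2 (DELAY): [0, 0, -1, 8] = [0, 0, -1, 8] -> [0, 0, -1, 8]
Stage 3 (SUM): sum[0..0]=0, sum[0..1]=0, sum[0..2]=-1, sum[0..3]=7 -> [0, 0, -1, 7]
Output sum: 6

Answer: 6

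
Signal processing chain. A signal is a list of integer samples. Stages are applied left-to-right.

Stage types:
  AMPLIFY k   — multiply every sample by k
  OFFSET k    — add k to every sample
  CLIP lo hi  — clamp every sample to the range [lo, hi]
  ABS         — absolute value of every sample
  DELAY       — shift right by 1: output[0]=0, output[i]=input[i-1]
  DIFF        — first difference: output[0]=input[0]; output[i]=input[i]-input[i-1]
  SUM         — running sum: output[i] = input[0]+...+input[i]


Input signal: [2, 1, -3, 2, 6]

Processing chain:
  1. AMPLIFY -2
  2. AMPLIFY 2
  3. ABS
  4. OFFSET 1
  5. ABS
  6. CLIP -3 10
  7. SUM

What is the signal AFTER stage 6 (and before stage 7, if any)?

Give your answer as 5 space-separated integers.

Answer: 9 5 10 9 10

Derivation:
Input: [2, 1, -3, 2, 6]
Stage 1 (AMPLIFY -2): 2*-2=-4, 1*-2=-2, -3*-2=6, 2*-2=-4, 6*-2=-12 -> [-4, -2, 6, -4, -12]
Stage 2 (AMPLIFY 2): -4*2=-8, -2*2=-4, 6*2=12, -4*2=-8, -12*2=-24 -> [-8, -4, 12, -8, -24]
Stage 3 (ABS): |-8|=8, |-4|=4, |12|=12, |-8|=8, |-24|=24 -> [8, 4, 12, 8, 24]
Stage 4 (OFFSET 1): 8+1=9, 4+1=5, 12+1=13, 8+1=9, 24+1=25 -> [9, 5, 13, 9, 25]
Stage 5 (ABS): |9|=9, |5|=5, |13|=13, |9|=9, |25|=25 -> [9, 5, 13, 9, 25]
Stage 6 (CLIP -3 10): clip(9,-3,10)=9, clip(5,-3,10)=5, clip(13,-3,10)=10, clip(9,-3,10)=9, clip(25,-3,10)=10 -> [9, 5, 10, 9, 10]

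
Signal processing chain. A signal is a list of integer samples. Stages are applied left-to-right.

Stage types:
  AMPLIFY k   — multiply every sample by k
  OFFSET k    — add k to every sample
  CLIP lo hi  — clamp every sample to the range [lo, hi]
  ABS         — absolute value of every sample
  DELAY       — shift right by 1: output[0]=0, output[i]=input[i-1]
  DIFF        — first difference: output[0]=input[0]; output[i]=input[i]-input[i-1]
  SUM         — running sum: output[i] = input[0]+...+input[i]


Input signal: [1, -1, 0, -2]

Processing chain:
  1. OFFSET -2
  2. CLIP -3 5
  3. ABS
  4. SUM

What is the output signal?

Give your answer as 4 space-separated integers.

Answer: 1 4 6 9

Derivation:
Input: [1, -1, 0, -2]
Stage 1 (OFFSET -2): 1+-2=-1, -1+-2=-3, 0+-2=-2, -2+-2=-4 -> [-1, -3, -2, -4]
Stage 2 (CLIP -3 5): clip(-1,-3,5)=-1, clip(-3,-3,5)=-3, clip(-2,-3,5)=-2, clip(-4,-3,5)=-3 -> [-1, -3, -2, -3]
Stage 3 (ABS): |-1|=1, |-3|=3, |-2|=2, |-3|=3 -> [1, 3, 2, 3]
Stage 4 (SUM): sum[0..0]=1, sum[0..1]=4, sum[0..2]=6, sum[0..3]=9 -> [1, 4, 6, 9]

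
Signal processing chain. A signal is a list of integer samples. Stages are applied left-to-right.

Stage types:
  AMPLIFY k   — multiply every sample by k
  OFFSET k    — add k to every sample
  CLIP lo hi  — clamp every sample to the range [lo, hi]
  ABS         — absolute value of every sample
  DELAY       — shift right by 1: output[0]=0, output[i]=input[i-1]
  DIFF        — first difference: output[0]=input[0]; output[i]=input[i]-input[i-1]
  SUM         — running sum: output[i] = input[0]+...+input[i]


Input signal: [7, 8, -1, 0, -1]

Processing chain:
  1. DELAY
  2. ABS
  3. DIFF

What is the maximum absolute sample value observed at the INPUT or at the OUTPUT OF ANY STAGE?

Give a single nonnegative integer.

Input: [7, 8, -1, 0, -1] (max |s|=8)
Stage 1 (DELAY): [0, 7, 8, -1, 0] = [0, 7, 8, -1, 0] -> [0, 7, 8, -1, 0] (max |s|=8)
Stage 2 (ABS): |0|=0, |7|=7, |8|=8, |-1|=1, |0|=0 -> [0, 7, 8, 1, 0] (max |s|=8)
Stage 3 (DIFF): s[0]=0, 7-0=7, 8-7=1, 1-8=-7, 0-1=-1 -> [0, 7, 1, -7, -1] (max |s|=7)
Overall max amplitude: 8

Answer: 8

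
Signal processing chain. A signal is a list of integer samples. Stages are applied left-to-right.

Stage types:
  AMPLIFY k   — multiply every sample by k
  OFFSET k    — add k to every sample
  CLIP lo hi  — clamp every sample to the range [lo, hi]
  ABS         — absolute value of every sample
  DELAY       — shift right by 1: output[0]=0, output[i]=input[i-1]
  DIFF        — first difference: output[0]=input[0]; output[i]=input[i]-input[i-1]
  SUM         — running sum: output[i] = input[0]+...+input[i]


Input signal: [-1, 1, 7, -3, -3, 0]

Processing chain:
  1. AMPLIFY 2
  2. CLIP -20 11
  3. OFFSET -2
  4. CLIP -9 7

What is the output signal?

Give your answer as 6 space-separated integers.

Input: [-1, 1, 7, -3, -3, 0]
Stage 1 (AMPLIFY 2): -1*2=-2, 1*2=2, 7*2=14, -3*2=-6, -3*2=-6, 0*2=0 -> [-2, 2, 14, -6, -6, 0]
Stage 2 (CLIP -20 11): clip(-2,-20,11)=-2, clip(2,-20,11)=2, clip(14,-20,11)=11, clip(-6,-20,11)=-6, clip(-6,-20,11)=-6, clip(0,-20,11)=0 -> [-2, 2, 11, -6, -6, 0]
Stage 3 (OFFSET -2): -2+-2=-4, 2+-2=0, 11+-2=9, -6+-2=-8, -6+-2=-8, 0+-2=-2 -> [-4, 0, 9, -8, -8, -2]
Stage 4 (CLIP -9 7): clip(-4,-9,7)=-4, clip(0,-9,7)=0, clip(9,-9,7)=7, clip(-8,-9,7)=-8, clip(-8,-9,7)=-8, clip(-2,-9,7)=-2 -> [-4, 0, 7, -8, -8, -2]

Answer: -4 0 7 -8 -8 -2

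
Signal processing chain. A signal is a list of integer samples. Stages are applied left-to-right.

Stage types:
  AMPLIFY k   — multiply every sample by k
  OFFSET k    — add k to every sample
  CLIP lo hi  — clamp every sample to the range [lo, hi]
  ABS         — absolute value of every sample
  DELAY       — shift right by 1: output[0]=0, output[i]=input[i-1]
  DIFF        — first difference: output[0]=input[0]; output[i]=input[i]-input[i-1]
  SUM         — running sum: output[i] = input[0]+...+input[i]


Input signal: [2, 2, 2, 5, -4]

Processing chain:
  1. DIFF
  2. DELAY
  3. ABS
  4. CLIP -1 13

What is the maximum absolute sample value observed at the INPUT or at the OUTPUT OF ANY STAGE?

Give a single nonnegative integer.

Answer: 9

Derivation:
Input: [2, 2, 2, 5, -4] (max |s|=5)
Stage 1 (DIFF): s[0]=2, 2-2=0, 2-2=0, 5-2=3, -4-5=-9 -> [2, 0, 0, 3, -9] (max |s|=9)
Stage 2 (DELAY): [0, 2, 0, 0, 3] = [0, 2, 0, 0, 3] -> [0, 2, 0, 0, 3] (max |s|=3)
Stage 3 (ABS): |0|=0, |2|=2, |0|=0, |0|=0, |3|=3 -> [0, 2, 0, 0, 3] (max |s|=3)
Stage 4 (CLIP -1 13): clip(0,-1,13)=0, clip(2,-1,13)=2, clip(0,-1,13)=0, clip(0,-1,13)=0, clip(3,-1,13)=3 -> [0, 2, 0, 0, 3] (max |s|=3)
Overall max amplitude: 9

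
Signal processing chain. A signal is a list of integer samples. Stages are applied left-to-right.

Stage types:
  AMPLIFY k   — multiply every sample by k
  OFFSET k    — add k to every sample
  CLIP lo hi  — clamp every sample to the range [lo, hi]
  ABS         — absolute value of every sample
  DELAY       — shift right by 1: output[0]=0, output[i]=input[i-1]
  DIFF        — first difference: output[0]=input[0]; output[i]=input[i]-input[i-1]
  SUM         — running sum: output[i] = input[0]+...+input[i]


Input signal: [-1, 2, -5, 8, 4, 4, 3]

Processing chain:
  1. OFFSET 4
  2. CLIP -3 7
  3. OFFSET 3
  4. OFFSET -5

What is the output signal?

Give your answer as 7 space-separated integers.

Answer: 1 4 -3 5 5 5 5

Derivation:
Input: [-1, 2, -5, 8, 4, 4, 3]
Stage 1 (OFFSET 4): -1+4=3, 2+4=6, -5+4=-1, 8+4=12, 4+4=8, 4+4=8, 3+4=7 -> [3, 6, -1, 12, 8, 8, 7]
Stage 2 (CLIP -3 7): clip(3,-3,7)=3, clip(6,-3,7)=6, clip(-1,-3,7)=-1, clip(12,-3,7)=7, clip(8,-3,7)=7, clip(8,-3,7)=7, clip(7,-3,7)=7 -> [3, 6, -1, 7, 7, 7, 7]
Stage 3 (OFFSET 3): 3+3=6, 6+3=9, -1+3=2, 7+3=10, 7+3=10, 7+3=10, 7+3=10 -> [6, 9, 2, 10, 10, 10, 10]
Stage 4 (OFFSET -5): 6+-5=1, 9+-5=4, 2+-5=-3, 10+-5=5, 10+-5=5, 10+-5=5, 10+-5=5 -> [1, 4, -3, 5, 5, 5, 5]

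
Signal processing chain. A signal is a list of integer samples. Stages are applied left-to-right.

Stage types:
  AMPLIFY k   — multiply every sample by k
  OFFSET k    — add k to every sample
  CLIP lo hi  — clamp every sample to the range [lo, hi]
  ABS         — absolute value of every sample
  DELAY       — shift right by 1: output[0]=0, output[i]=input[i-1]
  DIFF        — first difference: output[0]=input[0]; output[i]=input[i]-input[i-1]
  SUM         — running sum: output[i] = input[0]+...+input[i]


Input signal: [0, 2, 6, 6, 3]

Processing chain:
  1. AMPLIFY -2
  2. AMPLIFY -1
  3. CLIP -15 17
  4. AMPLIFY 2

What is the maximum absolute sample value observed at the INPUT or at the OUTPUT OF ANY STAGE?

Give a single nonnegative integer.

Answer: 24

Derivation:
Input: [0, 2, 6, 6, 3] (max |s|=6)
Stage 1 (AMPLIFY -2): 0*-2=0, 2*-2=-4, 6*-2=-12, 6*-2=-12, 3*-2=-6 -> [0, -4, -12, -12, -6] (max |s|=12)
Stage 2 (AMPLIFY -1): 0*-1=0, -4*-1=4, -12*-1=12, -12*-1=12, -6*-1=6 -> [0, 4, 12, 12, 6] (max |s|=12)
Stage 3 (CLIP -15 17): clip(0,-15,17)=0, clip(4,-15,17)=4, clip(12,-15,17)=12, clip(12,-15,17)=12, clip(6,-15,17)=6 -> [0, 4, 12, 12, 6] (max |s|=12)
Stage 4 (AMPLIFY 2): 0*2=0, 4*2=8, 12*2=24, 12*2=24, 6*2=12 -> [0, 8, 24, 24, 12] (max |s|=24)
Overall max amplitude: 24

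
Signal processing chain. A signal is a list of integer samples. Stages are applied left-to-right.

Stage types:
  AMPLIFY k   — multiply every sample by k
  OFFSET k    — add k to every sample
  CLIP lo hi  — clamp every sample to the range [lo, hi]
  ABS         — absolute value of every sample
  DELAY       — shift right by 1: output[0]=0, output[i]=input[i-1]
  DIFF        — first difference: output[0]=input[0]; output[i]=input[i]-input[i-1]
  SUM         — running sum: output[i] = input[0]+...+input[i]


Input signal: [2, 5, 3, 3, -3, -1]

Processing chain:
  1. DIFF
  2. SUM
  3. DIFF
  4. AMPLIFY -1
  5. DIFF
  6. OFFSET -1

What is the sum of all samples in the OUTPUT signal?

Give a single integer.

Answer: -8

Derivation:
Input: [2, 5, 3, 3, -3, -1]
Stage 1 (DIFF): s[0]=2, 5-2=3, 3-5=-2, 3-3=0, -3-3=-6, -1--3=2 -> [2, 3, -2, 0, -6, 2]
Stage 2 (SUM): sum[0..0]=2, sum[0..1]=5, sum[0..2]=3, sum[0..3]=3, sum[0..4]=-3, sum[0..5]=-1 -> [2, 5, 3, 3, -3, -1]
Stage 3 (DIFF): s[0]=2, 5-2=3, 3-5=-2, 3-3=0, -3-3=-6, -1--3=2 -> [2, 3, -2, 0, -6, 2]
Stage 4 (AMPLIFY -1): 2*-1=-2, 3*-1=-3, -2*-1=2, 0*-1=0, -6*-1=6, 2*-1=-2 -> [-2, -3, 2, 0, 6, -2]
Stage 5 (DIFF): s[0]=-2, -3--2=-1, 2--3=5, 0-2=-2, 6-0=6, -2-6=-8 -> [-2, -1, 5, -2, 6, -8]
Stage 6 (OFFSET -1): -2+-1=-3, -1+-1=-2, 5+-1=4, -2+-1=-3, 6+-1=5, -8+-1=-9 -> [-3, -2, 4, -3, 5, -9]
Output sum: -8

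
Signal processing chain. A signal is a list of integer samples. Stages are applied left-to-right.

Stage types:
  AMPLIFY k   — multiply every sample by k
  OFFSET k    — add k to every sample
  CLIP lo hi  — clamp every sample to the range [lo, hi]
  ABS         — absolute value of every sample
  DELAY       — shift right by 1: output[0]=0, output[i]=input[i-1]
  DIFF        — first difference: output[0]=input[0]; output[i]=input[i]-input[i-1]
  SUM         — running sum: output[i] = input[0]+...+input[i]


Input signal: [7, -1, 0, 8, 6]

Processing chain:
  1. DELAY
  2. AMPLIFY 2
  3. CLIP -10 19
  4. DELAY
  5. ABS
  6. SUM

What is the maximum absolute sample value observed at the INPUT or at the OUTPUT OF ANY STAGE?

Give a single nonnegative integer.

Answer: 16

Derivation:
Input: [7, -1, 0, 8, 6] (max |s|=8)
Stage 1 (DELAY): [0, 7, -1, 0, 8] = [0, 7, -1, 0, 8] -> [0, 7, -1, 0, 8] (max |s|=8)
Stage 2 (AMPLIFY 2): 0*2=0, 7*2=14, -1*2=-2, 0*2=0, 8*2=16 -> [0, 14, -2, 0, 16] (max |s|=16)
Stage 3 (CLIP -10 19): clip(0,-10,19)=0, clip(14,-10,19)=14, clip(-2,-10,19)=-2, clip(0,-10,19)=0, clip(16,-10,19)=16 -> [0, 14, -2, 0, 16] (max |s|=16)
Stage 4 (DELAY): [0, 0, 14, -2, 0] = [0, 0, 14, -2, 0] -> [0, 0, 14, -2, 0] (max |s|=14)
Stage 5 (ABS): |0|=0, |0|=0, |14|=14, |-2|=2, |0|=0 -> [0, 0, 14, 2, 0] (max |s|=14)
Stage 6 (SUM): sum[0..0]=0, sum[0..1]=0, sum[0..2]=14, sum[0..3]=16, sum[0..4]=16 -> [0, 0, 14, 16, 16] (max |s|=16)
Overall max amplitude: 16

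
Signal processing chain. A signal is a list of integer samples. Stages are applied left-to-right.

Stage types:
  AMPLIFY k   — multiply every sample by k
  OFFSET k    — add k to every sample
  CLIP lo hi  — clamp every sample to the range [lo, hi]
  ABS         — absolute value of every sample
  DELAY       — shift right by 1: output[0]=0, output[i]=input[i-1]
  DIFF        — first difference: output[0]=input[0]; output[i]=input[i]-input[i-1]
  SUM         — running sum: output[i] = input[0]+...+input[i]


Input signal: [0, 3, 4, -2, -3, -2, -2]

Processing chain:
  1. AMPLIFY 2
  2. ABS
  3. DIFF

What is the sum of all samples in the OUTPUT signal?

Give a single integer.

Answer: 4

Derivation:
Input: [0, 3, 4, -2, -3, -2, -2]
Stage 1 (AMPLIFY 2): 0*2=0, 3*2=6, 4*2=8, -2*2=-4, -3*2=-6, -2*2=-4, -2*2=-4 -> [0, 6, 8, -4, -6, -4, -4]
Stage 2 (ABS): |0|=0, |6|=6, |8|=8, |-4|=4, |-6|=6, |-4|=4, |-4|=4 -> [0, 6, 8, 4, 6, 4, 4]
Stage 3 (DIFF): s[0]=0, 6-0=6, 8-6=2, 4-8=-4, 6-4=2, 4-6=-2, 4-4=0 -> [0, 6, 2, -4, 2, -2, 0]
Output sum: 4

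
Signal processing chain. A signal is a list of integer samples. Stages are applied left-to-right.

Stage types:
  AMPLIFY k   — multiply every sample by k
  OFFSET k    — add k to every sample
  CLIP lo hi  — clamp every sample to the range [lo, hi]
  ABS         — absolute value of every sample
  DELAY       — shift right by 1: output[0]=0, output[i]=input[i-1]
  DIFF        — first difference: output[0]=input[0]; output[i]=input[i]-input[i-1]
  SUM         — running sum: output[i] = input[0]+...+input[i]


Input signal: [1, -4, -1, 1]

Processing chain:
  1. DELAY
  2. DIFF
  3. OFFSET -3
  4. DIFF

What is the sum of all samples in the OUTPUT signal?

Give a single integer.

Input: [1, -4, -1, 1]
Stage 1 (DELAY): [0, 1, -4, -1] = [0, 1, -4, -1] -> [0, 1, -4, -1]
Stage 2 (DIFF): s[0]=0, 1-0=1, -4-1=-5, -1--4=3 -> [0, 1, -5, 3]
Stage 3 (OFFSET -3): 0+-3=-3, 1+-3=-2, -5+-3=-8, 3+-3=0 -> [-3, -2, -8, 0]
Stage 4 (DIFF): s[0]=-3, -2--3=1, -8--2=-6, 0--8=8 -> [-3, 1, -6, 8]
Output sum: 0

Answer: 0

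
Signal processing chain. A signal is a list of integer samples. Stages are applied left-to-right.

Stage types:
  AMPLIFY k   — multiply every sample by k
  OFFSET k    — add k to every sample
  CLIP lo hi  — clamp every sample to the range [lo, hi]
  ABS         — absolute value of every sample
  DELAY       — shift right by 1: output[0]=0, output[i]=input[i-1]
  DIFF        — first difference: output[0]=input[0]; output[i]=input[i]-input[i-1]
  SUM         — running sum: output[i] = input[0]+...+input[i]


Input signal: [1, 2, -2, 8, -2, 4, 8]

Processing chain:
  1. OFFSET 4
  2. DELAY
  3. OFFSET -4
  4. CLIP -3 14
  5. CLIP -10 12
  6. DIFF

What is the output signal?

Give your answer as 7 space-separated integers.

Answer: -3 4 1 -4 10 -10 6

Derivation:
Input: [1, 2, -2, 8, -2, 4, 8]
Stage 1 (OFFSET 4): 1+4=5, 2+4=6, -2+4=2, 8+4=12, -2+4=2, 4+4=8, 8+4=12 -> [5, 6, 2, 12, 2, 8, 12]
Stage 2 (DELAY): [0, 5, 6, 2, 12, 2, 8] = [0, 5, 6, 2, 12, 2, 8] -> [0, 5, 6, 2, 12, 2, 8]
Stage 3 (OFFSET -4): 0+-4=-4, 5+-4=1, 6+-4=2, 2+-4=-2, 12+-4=8, 2+-4=-2, 8+-4=4 -> [-4, 1, 2, -2, 8, -2, 4]
Stage 4 (CLIP -3 14): clip(-4,-3,14)=-3, clip(1,-3,14)=1, clip(2,-3,14)=2, clip(-2,-3,14)=-2, clip(8,-3,14)=8, clip(-2,-3,14)=-2, clip(4,-3,14)=4 -> [-3, 1, 2, -2, 8, -2, 4]
Stage 5 (CLIP -10 12): clip(-3,-10,12)=-3, clip(1,-10,12)=1, clip(2,-10,12)=2, clip(-2,-10,12)=-2, clip(8,-10,12)=8, clip(-2,-10,12)=-2, clip(4,-10,12)=4 -> [-3, 1, 2, -2, 8, -2, 4]
Stage 6 (DIFF): s[0]=-3, 1--3=4, 2-1=1, -2-2=-4, 8--2=10, -2-8=-10, 4--2=6 -> [-3, 4, 1, -4, 10, -10, 6]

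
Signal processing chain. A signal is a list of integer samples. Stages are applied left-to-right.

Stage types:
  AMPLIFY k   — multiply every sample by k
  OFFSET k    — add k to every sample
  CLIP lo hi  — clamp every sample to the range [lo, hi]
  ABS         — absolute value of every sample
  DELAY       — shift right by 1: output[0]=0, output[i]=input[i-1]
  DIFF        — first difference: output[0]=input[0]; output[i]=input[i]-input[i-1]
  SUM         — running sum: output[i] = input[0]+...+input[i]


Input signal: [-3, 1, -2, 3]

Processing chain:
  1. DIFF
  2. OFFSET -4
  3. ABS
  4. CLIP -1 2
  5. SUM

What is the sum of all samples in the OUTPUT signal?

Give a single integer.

Input: [-3, 1, -2, 3]
Stage 1 (DIFF): s[0]=-3, 1--3=4, -2-1=-3, 3--2=5 -> [-3, 4, -3, 5]
Stage 2 (OFFSET -4): -3+-4=-7, 4+-4=0, -3+-4=-7, 5+-4=1 -> [-7, 0, -7, 1]
Stage 3 (ABS): |-7|=7, |0|=0, |-7|=7, |1|=1 -> [7, 0, 7, 1]
Stage 4 (CLIP -1 2): clip(7,-1,2)=2, clip(0,-1,2)=0, clip(7,-1,2)=2, clip(1,-1,2)=1 -> [2, 0, 2, 1]
Stage 5 (SUM): sum[0..0]=2, sum[0..1]=2, sum[0..2]=4, sum[0..3]=5 -> [2, 2, 4, 5]
Output sum: 13

Answer: 13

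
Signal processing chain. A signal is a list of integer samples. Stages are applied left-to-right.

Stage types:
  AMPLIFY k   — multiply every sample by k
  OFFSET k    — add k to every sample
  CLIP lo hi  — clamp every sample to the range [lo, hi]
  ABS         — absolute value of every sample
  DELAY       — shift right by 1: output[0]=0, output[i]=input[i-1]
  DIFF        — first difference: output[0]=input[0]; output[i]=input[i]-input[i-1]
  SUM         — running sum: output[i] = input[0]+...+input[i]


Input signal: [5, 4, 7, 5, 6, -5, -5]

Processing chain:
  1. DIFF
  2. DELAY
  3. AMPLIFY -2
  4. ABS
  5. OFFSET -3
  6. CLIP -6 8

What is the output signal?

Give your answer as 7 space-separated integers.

Input: [5, 4, 7, 5, 6, -5, -5]
Stage 1 (DIFF): s[0]=5, 4-5=-1, 7-4=3, 5-7=-2, 6-5=1, -5-6=-11, -5--5=0 -> [5, -1, 3, -2, 1, -11, 0]
Stage 2 (DELAY): [0, 5, -1, 3, -2, 1, -11] = [0, 5, -1, 3, -2, 1, -11] -> [0, 5, -1, 3, -2, 1, -11]
Stage 3 (AMPLIFY -2): 0*-2=0, 5*-2=-10, -1*-2=2, 3*-2=-6, -2*-2=4, 1*-2=-2, -11*-2=22 -> [0, -10, 2, -6, 4, -2, 22]
Stage 4 (ABS): |0|=0, |-10|=10, |2|=2, |-6|=6, |4|=4, |-2|=2, |22|=22 -> [0, 10, 2, 6, 4, 2, 22]
Stage 5 (OFFSET -3): 0+-3=-3, 10+-3=7, 2+-3=-1, 6+-3=3, 4+-3=1, 2+-3=-1, 22+-3=19 -> [-3, 7, -1, 3, 1, -1, 19]
Stage 6 (CLIP -6 8): clip(-3,-6,8)=-3, clip(7,-6,8)=7, clip(-1,-6,8)=-1, clip(3,-6,8)=3, clip(1,-6,8)=1, clip(-1,-6,8)=-1, clip(19,-6,8)=8 -> [-3, 7, -1, 3, 1, -1, 8]

Answer: -3 7 -1 3 1 -1 8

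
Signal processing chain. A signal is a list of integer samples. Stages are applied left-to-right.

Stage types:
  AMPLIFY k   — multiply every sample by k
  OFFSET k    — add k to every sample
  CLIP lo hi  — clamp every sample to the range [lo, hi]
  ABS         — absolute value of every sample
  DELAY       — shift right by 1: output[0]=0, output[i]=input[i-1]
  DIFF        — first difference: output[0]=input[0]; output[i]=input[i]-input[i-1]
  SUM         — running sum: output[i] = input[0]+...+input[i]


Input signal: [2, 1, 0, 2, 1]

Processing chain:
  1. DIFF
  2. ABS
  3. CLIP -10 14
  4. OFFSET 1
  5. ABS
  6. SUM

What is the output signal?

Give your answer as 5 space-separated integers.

Input: [2, 1, 0, 2, 1]
Stage 1 (DIFF): s[0]=2, 1-2=-1, 0-1=-1, 2-0=2, 1-2=-1 -> [2, -1, -1, 2, -1]
Stage 2 (ABS): |2|=2, |-1|=1, |-1|=1, |2|=2, |-1|=1 -> [2, 1, 1, 2, 1]
Stage 3 (CLIP -10 14): clip(2,-10,14)=2, clip(1,-10,14)=1, clip(1,-10,14)=1, clip(2,-10,14)=2, clip(1,-10,14)=1 -> [2, 1, 1, 2, 1]
Stage 4 (OFFSET 1): 2+1=3, 1+1=2, 1+1=2, 2+1=3, 1+1=2 -> [3, 2, 2, 3, 2]
Stage 5 (ABS): |3|=3, |2|=2, |2|=2, |3|=3, |2|=2 -> [3, 2, 2, 3, 2]
Stage 6 (SUM): sum[0..0]=3, sum[0..1]=5, sum[0..2]=7, sum[0..3]=10, sum[0..4]=12 -> [3, 5, 7, 10, 12]

Answer: 3 5 7 10 12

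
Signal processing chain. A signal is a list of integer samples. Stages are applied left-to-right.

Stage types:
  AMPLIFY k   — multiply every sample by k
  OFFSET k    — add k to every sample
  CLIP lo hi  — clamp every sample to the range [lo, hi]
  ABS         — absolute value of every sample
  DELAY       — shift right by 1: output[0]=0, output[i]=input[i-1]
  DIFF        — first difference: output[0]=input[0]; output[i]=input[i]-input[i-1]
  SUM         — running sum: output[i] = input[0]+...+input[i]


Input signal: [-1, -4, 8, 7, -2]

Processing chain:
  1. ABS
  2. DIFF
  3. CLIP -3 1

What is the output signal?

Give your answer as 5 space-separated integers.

Input: [-1, -4, 8, 7, -2]
Stage 1 (ABS): |-1|=1, |-4|=4, |8|=8, |7|=7, |-2|=2 -> [1, 4, 8, 7, 2]
Stage 2 (DIFF): s[0]=1, 4-1=3, 8-4=4, 7-8=-1, 2-7=-5 -> [1, 3, 4, -1, -5]
Stage 3 (CLIP -3 1): clip(1,-3,1)=1, clip(3,-3,1)=1, clip(4,-3,1)=1, clip(-1,-3,1)=-1, clip(-5,-3,1)=-3 -> [1, 1, 1, -1, -3]

Answer: 1 1 1 -1 -3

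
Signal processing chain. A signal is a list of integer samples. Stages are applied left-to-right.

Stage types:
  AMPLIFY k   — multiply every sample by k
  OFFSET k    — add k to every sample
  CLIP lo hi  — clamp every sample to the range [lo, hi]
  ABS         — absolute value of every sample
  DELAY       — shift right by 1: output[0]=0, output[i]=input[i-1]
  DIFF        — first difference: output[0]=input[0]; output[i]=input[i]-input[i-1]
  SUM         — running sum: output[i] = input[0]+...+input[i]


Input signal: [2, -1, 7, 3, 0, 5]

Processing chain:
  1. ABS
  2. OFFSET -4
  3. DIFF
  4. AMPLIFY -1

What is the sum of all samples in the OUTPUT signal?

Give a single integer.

Input: [2, -1, 7, 3, 0, 5]
Stage 1 (ABS): |2|=2, |-1|=1, |7|=7, |3|=3, |0|=0, |5|=5 -> [2, 1, 7, 3, 0, 5]
Stage 2 (OFFSET -4): 2+-4=-2, 1+-4=-3, 7+-4=3, 3+-4=-1, 0+-4=-4, 5+-4=1 -> [-2, -3, 3, -1, -4, 1]
Stage 3 (DIFF): s[0]=-2, -3--2=-1, 3--3=6, -1-3=-4, -4--1=-3, 1--4=5 -> [-2, -1, 6, -4, -3, 5]
Stage 4 (AMPLIFY -1): -2*-1=2, -1*-1=1, 6*-1=-6, -4*-1=4, -3*-1=3, 5*-1=-5 -> [2, 1, -6, 4, 3, -5]
Output sum: -1

Answer: -1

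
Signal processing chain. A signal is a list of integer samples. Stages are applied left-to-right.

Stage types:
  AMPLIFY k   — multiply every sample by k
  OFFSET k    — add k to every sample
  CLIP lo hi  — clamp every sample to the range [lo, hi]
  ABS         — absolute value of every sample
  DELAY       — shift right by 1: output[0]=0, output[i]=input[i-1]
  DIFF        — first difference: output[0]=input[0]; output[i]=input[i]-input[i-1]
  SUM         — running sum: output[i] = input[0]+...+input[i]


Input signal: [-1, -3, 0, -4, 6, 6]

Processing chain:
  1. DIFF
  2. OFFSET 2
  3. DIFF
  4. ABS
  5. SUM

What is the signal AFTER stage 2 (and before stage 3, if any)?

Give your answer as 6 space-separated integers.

Input: [-1, -3, 0, -4, 6, 6]
Stage 1 (DIFF): s[0]=-1, -3--1=-2, 0--3=3, -4-0=-4, 6--4=10, 6-6=0 -> [-1, -2, 3, -4, 10, 0]
Stage 2 (OFFSET 2): -1+2=1, -2+2=0, 3+2=5, -4+2=-2, 10+2=12, 0+2=2 -> [1, 0, 5, -2, 12, 2]

Answer: 1 0 5 -2 12 2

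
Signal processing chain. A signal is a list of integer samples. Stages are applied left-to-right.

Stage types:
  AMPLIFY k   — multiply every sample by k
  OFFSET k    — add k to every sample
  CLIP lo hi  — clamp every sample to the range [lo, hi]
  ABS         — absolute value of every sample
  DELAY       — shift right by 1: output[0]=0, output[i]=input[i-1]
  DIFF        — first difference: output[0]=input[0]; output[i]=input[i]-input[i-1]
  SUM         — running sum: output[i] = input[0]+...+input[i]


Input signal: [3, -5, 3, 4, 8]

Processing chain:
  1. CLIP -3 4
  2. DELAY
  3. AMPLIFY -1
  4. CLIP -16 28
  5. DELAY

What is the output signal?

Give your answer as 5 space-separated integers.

Answer: 0 0 -3 3 -3

Derivation:
Input: [3, -5, 3, 4, 8]
Stage 1 (CLIP -3 4): clip(3,-3,4)=3, clip(-5,-3,4)=-3, clip(3,-3,4)=3, clip(4,-3,4)=4, clip(8,-3,4)=4 -> [3, -3, 3, 4, 4]
Stage 2 (DELAY): [0, 3, -3, 3, 4] = [0, 3, -3, 3, 4] -> [0, 3, -3, 3, 4]
Stage 3 (AMPLIFY -1): 0*-1=0, 3*-1=-3, -3*-1=3, 3*-1=-3, 4*-1=-4 -> [0, -3, 3, -3, -4]
Stage 4 (CLIP -16 28): clip(0,-16,28)=0, clip(-3,-16,28)=-3, clip(3,-16,28)=3, clip(-3,-16,28)=-3, clip(-4,-16,28)=-4 -> [0, -3, 3, -3, -4]
Stage 5 (DELAY): [0, 0, -3, 3, -3] = [0, 0, -3, 3, -3] -> [0, 0, -3, 3, -3]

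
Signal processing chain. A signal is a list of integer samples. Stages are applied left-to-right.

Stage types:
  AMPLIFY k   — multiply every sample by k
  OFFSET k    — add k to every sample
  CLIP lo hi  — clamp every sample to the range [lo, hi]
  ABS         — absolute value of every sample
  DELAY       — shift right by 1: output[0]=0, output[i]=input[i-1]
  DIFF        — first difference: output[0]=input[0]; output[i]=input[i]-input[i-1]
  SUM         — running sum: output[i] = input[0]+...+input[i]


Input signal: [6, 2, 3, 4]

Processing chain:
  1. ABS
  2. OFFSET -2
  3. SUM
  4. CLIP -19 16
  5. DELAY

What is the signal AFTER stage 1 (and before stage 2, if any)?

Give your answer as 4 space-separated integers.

Answer: 6 2 3 4

Derivation:
Input: [6, 2, 3, 4]
Stage 1 (ABS): |6|=6, |2|=2, |3|=3, |4|=4 -> [6, 2, 3, 4]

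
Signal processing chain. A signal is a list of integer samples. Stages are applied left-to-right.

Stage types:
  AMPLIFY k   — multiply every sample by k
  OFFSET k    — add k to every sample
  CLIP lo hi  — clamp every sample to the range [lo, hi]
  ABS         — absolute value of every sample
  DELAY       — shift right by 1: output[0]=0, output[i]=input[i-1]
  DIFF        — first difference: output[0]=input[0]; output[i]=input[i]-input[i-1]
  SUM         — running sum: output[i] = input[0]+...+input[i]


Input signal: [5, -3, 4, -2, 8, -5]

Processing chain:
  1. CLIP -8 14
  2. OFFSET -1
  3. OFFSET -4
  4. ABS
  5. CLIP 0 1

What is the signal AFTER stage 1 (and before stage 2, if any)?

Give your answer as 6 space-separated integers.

Answer: 5 -3 4 -2 8 -5

Derivation:
Input: [5, -3, 4, -2, 8, -5]
Stage 1 (CLIP -8 14): clip(5,-8,14)=5, clip(-3,-8,14)=-3, clip(4,-8,14)=4, clip(-2,-8,14)=-2, clip(8,-8,14)=8, clip(-5,-8,14)=-5 -> [5, -3, 4, -2, 8, -5]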